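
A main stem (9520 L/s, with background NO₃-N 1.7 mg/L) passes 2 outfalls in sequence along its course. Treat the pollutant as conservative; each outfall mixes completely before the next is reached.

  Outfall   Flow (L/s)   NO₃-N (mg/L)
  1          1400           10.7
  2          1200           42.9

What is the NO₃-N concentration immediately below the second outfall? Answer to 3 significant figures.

Below outfall 1: Q → 10920 L/s, C = (9520·1.700 + 1400·10.70)/10920 = 2.854 mg/L.
Below outfall 2: Q → 12120 L/s, C = (10920·2.854 + 1200·42.90)/12120 = 6.819 mg/L.

6.82 mg/L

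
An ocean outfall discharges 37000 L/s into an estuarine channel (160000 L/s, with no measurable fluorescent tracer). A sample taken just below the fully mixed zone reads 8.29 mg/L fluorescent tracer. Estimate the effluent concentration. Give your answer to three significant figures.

44.1 mg/L

Mass balance: 160000·0 + 37000·Cₑ = 197000·8.290
→ Cₑ = (197000·8.290 − 160000·0) / 37000 = 44.14 mg/L.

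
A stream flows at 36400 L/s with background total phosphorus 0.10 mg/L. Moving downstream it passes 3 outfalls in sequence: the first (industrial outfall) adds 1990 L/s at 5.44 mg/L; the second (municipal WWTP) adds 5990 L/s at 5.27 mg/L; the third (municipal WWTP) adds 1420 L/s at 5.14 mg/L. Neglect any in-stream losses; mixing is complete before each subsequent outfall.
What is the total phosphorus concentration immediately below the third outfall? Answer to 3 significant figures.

1.16 mg/L

Below outfall 1: Q → 38390 L/s, C = (36400·0.1000 + 1990·5.440)/38390 = 0.3768 mg/L.
Below outfall 2: Q → 44380 L/s, C = (38390·0.3768 + 5990·5.270)/44380 = 1.037 mg/L.
Below outfall 3: Q → 45800 L/s, C = (44380·1.037 + 1420·5.140)/45800 = 1.164 mg/L.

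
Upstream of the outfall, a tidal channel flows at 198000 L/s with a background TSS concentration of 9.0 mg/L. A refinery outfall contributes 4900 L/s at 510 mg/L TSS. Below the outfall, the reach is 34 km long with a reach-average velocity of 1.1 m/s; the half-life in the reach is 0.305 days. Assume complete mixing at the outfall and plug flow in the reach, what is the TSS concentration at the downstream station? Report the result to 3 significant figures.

After mixing, C = (198000·9.000 + 4900·510.0) / 202900 = 4281000/202900 = 21.10 mg/L.
Travel time t = 34·1000 / 1.1 = 30910 s = 8.586 h.
Half-life 0.305 d → k = ln 2 / 0.305 = 2.273 d⁻¹.
Decay over the reach: 21.10·exp(−kt) = 21.10·0.4435 = 9.358 mg/L.

9.36 mg/L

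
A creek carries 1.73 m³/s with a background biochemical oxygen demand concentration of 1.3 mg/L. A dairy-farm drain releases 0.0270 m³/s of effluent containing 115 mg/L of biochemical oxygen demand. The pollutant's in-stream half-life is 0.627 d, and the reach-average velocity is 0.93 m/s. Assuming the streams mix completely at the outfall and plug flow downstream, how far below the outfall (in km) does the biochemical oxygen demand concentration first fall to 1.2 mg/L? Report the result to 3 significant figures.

Conservation of mass: C = (1.730·1.300 + 0.02700·115.0) / 1.757 = 5.354/1.757 = 3.047 mg/L.
Half-life 0.627 d → k = ln 2 / 0.627 = 1.105 d⁻¹.
Set 3.047·exp(−k·t) = 1.2 → t = ln(3.047/1.2)/k = 72830 s = 20.23 h.
Distance = v·t = 0.93·72830 = 67740 m = 67.74 km.

67.7 km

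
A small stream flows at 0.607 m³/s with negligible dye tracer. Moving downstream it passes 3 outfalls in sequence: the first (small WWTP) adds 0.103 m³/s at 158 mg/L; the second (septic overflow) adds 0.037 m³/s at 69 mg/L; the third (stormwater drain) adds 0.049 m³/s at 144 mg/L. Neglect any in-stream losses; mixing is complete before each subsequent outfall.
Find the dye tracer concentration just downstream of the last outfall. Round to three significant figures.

After outfall 1: Q = 0.6070 + 0.1030 = 0.7100 m³/s; C = (0.6070·0 + 0.1030·158.0)/0.7100 = 22.92 mg/L.
After outfall 2: Q = 0.7100 + 0.03700 = 0.7470 m³/s; C = (0.7100·22.92 + 0.03700·69.00)/0.7470 = 25.20 mg/L.
After outfall 3: Q = 0.7470 + 0.04900 = 0.7960 m³/s; C = (0.7470·25.20 + 0.04900·144.0)/0.7960 = 32.52 mg/L.

32.5 mg/L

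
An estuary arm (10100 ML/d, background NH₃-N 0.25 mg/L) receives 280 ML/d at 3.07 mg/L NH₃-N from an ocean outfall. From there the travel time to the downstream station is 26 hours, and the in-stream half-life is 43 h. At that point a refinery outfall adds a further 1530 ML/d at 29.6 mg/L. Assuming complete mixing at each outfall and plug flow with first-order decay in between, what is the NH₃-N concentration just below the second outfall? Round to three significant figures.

3.99 mg/L

Mass balance: C = (10100·0.2500 + 280.0·3.070) / 10380 = 3385/10380 = 0.3261 mg/L; combined flow 10380 ML/d.
Half-life 43 h → k = ln 2 / 43 = 0.01612 h⁻¹ = 0.3869 d⁻¹.
First-order decay: C = 0.3261·exp(−k·t) = 0.3261·0.6576 = 0.2144 mg/L.
At the second outfall, C = (10380·0.2144 + 1530·29.60) / (10380 + 1530) = 3.989 mg/L.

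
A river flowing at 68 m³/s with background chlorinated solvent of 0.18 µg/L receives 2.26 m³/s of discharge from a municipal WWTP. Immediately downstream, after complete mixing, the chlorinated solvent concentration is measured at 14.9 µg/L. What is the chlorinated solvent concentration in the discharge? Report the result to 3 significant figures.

Mass balance: 68.00·0.1800 + 2.260·Cₑ = 70.26·14.90
→ Cₑ = (70.26·14.90 − 68.00·0.1800) / 2.260 = 457.8 µg/L.

458 µg/L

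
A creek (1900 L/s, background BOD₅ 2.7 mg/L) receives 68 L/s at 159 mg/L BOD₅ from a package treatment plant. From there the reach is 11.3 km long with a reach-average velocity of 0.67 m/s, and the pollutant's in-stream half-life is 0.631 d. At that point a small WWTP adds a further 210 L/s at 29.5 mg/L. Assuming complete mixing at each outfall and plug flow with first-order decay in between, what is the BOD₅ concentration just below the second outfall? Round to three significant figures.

8.75 mg/L

Mixed concentration C = ΣQC/ΣQ = (1900·2.700 + 68.00·159.0) / 1968 = 15940/1968 = 8.101 mg/L; combined flow 1968 L/s.
Travel time t = 11.3·1000 / 0.67 = 16870 s = 4.685 h.
Half-life 0.631 d → k = ln 2 / 0.631 = 1.098 d⁻¹.
Applying C = C₀e^(−kt): 8.101 × 0.8070 = 6.537 mg/L.
At the second outfall, C = (1968·6.537 + 210.0·29.50) / (1968 + 210.0) = 8.751 mg/L.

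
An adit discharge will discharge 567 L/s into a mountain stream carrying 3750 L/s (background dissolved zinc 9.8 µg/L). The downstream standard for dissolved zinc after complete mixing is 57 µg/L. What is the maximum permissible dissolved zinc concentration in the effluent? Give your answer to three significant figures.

At the limit, (Qr·Cr + Qe·Cₑ)/(Qr + Qe) = 57:
Cₑ = (4317·57 − 3750·9.800) / 567.0 = 369.2 µg/L.

369 µg/L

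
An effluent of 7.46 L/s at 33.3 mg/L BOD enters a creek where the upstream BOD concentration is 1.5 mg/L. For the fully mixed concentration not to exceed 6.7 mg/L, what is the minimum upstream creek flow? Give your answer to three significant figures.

Set C_mix = 6.7: (Q·1.500 + 7.460·33.30) / (Q + 7.460) = 6.7
→ Q = 7.460·(33.30 − 6.7)/(6.7 − 1.500) = 38.16 L/s.

38.2 L/s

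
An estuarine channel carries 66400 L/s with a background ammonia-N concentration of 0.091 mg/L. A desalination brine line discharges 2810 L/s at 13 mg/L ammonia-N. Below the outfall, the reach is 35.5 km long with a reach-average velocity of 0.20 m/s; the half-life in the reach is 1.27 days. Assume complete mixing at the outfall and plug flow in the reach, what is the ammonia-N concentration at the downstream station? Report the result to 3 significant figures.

Mixed concentration C = ΣQC/ΣQ = (66400·0.09100 + 2810·13.00) / 69210 = 42570/69210 = 0.6151 mg/L.
Travel time t = 35.5·1000 / 0.20 = 177500 s = 49.31 h.
Half-life 1.27 d → k = ln 2 / 1.27 = 0.5458 d⁻¹.
First-order decay: C = 0.6151·exp(−k·t) = 0.6151·0.3259 = 0.2004 mg/L.

0.200 mg/L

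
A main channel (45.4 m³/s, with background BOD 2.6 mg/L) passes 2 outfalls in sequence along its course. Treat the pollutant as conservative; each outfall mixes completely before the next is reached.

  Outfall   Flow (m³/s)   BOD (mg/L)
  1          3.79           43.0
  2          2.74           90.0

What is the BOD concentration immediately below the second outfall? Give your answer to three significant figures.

Below outfall 1: Q → 49.19 m³/s, C = (45.40·2.600 + 3.790·43.00)/49.19 = 5.713 mg/L.
Below outfall 2: Q → 51.93 m³/s, C = (49.19·5.713 + 2.740·90.00)/51.93 = 10.16 mg/L.

10.2 mg/L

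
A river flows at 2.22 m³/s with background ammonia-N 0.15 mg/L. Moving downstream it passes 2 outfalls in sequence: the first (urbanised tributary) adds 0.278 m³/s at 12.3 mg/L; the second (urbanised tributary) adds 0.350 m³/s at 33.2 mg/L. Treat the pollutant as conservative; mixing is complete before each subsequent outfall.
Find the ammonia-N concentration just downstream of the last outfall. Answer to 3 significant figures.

5.40 mg/L

Below outfall 1: Q → 2.498 m³/s, C = (2.220·0.1500 + 0.2780·12.30)/2.498 = 1.502 mg/L.
Below outfall 2: Q → 2.848 m³/s, C = (2.498·1.502 + 0.3500·33.20)/2.848 = 5.398 mg/L.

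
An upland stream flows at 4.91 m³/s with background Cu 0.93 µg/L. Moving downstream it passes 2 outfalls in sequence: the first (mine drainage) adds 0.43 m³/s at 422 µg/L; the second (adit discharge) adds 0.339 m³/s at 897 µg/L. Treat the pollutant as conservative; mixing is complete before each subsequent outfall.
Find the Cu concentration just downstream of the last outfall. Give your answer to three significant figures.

86.3 µg/L

Outfall 1: combined Q = 5.340 m³/s; C = (4.910·0.9300 + 0.4300·422.0)/5.340 = 34.84 µg/L.
Outfall 2: combined Q = 5.679 m³/s; C = (5.340·34.84 + 0.3390·897.0)/5.679 = 86.30 µg/L.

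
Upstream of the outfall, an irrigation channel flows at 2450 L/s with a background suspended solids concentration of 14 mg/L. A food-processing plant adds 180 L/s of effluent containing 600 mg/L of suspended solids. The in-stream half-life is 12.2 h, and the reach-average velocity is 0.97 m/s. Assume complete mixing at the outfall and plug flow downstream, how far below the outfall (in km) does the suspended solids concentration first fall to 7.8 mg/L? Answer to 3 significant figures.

Conservation of mass: C = (2450·14.00 + 180.0·600.0) / 2630 = 142300/2630 = 54.11 mg/L.
Half-life 12.2 h → k = ln 2 / 12.2 = 0.05682 h⁻¹ = 1.364 d⁻¹.
Set 54.11·exp(−k·t) = 7.8 → t = ln(54.11/7.8)/k = 122700 s = 34.09 h.
Distance = v·t = 0.97·122700 = 119000 m = 119.0 km.

119 km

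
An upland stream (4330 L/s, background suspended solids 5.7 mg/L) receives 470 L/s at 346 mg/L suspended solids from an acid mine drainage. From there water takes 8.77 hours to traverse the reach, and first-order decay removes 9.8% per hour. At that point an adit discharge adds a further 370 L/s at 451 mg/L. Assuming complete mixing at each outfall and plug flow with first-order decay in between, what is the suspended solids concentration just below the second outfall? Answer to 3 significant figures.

46.9 mg/L

Mixed concentration C = ΣQC/ΣQ = (4330·5.700 + 470.0·346.0) / 4800 = 187300/4800 = 39.02 mg/L; combined flow 4800 L/s.
9.8%/h lost → k = −ln(1 − 0.098) = 0.1031 h⁻¹.
After decay, C = 39.02 × e^(−kt) = 39.02 × 0.4047 = 15.79 mg/L.
At the second outfall, C = (4800·15.79 + 370.0·451.0) / (4800 + 370.0) = 46.94 mg/L.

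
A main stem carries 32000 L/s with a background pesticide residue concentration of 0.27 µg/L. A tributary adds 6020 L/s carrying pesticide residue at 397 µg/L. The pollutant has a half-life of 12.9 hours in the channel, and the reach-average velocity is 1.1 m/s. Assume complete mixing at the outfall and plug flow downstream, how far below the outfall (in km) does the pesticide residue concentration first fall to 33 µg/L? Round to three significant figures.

47.8 km

Conservation of mass: C = (32000·0.2700 + 6020·397.0) / 38020 = 2399000/38020 = 63.09 µg/L.
Half-life 12.9 h → k = ln 2 / 12.9 = 0.05373 h⁻¹ = 1.290 d⁻¹.
Set 63.09·exp(−k·t) = 33 → t = ln(63.09/33)/k = 43420 s = 12.06 h.
Distance = v·t = 1.1·43420 = 47760 m = 47.76 km.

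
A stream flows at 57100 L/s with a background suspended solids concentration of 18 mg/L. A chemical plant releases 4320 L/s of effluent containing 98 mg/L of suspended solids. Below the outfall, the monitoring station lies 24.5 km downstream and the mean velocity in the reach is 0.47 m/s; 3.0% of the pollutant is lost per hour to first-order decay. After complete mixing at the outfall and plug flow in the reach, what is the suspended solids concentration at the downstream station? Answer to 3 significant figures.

15.2 mg/L

Conservation of mass: C = (57100·18.00 + 4320·98.00) / 61420 = 1451000/61420 = 23.63 mg/L.
Travel time t = 24.5·1000 / 0.47 = 52130 s = 14.48 h.
3.0%/h lost → k = −ln(1 − 0.03) = 0.03046 h⁻¹.
First-order decay: C = 23.63·exp(−k·t) = 23.63·0.6434 = 15.20 mg/L.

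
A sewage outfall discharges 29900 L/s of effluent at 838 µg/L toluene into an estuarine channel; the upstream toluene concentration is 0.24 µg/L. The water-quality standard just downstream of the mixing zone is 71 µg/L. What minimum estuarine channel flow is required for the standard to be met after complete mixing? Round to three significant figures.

Set C_mix = 71: (Q·0.2400 + 29900·838.0) / (Q + 29900) = 71
→ Q = 29900·(838.0 − 71)/(71 − 0.2400) = 324100 L/s.

324000 L/s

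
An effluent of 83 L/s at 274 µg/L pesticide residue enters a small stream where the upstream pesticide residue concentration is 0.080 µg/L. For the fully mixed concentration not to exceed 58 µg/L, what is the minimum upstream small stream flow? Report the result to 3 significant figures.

Set C_mix = 58: (Q·0.08000 + 83.00·274.0) / (Q + 83.00) = 58
→ Q = 83.00·(274.0 − 58)/(58 − 0.08000) = 309.5 L/s.

310 L/s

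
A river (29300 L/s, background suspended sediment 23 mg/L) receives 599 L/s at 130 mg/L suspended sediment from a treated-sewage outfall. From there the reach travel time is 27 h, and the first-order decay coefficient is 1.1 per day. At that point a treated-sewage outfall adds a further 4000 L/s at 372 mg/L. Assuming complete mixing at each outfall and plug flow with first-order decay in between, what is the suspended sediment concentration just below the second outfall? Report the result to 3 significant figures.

Conservation of mass: C = (29300·23.00 + 599.0·130.0) / 29900 = 751800/29900 = 25.14 mg/L; combined flow 29900 L/s.
Decay over the reach: 25.14·exp(−kt) = 25.14·0.2901 = 7.294 mg/L.
Second outfall: C = (29900·7.294 + 4000·372.0)/33900 = 50.33 mg/L.

50.3 mg/L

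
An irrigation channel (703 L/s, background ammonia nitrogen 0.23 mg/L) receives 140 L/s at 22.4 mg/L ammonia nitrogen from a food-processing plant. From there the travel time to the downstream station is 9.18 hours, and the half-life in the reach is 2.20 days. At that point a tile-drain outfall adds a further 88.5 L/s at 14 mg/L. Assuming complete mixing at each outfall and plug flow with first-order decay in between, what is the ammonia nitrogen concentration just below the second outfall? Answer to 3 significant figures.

4.47 mg/L

Mass balance: C = (703.0·0.2300 + 140.0·22.40) / 843.0 = 3298/843.0 = 3.912 mg/L; combined flow 843.0 L/s.
Half-life 2.20 d → k = ln 2 / 2.20 = 0.3151 d⁻¹.
After decay, C = 3.912 × e^(−kt) = 3.912 × 0.8865 = 3.468 mg/L.
At the second outfall, C = (843.0·3.468 + 88.50·14.00) / (843.0 + 88.50) = 4.468 mg/L.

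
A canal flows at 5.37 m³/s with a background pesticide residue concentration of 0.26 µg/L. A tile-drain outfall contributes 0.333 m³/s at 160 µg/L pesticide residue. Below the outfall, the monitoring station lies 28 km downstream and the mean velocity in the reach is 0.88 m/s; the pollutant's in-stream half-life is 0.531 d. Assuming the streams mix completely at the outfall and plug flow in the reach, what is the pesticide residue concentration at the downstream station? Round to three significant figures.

5.93 µg/L

After mixing, C = (5.370·0.2600 + 0.3330·160.0) / 5.703 = 54.68/5.703 = 9.587 µg/L.
Travel time t = 28·1000 / 0.88 = 31820 s = 8.838 h.
Half-life 0.531 d → k = ln 2 / 0.531 = 1.305 d⁻¹.
Applying C = C₀e^(−kt): 9.587 × 0.6183 = 5.928 µg/L.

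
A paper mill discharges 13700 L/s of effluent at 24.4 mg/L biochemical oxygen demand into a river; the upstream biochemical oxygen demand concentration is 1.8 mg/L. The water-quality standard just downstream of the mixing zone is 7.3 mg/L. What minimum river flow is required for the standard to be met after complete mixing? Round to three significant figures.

Set C_mix = 7.3: (Q·1.800 + 13700·24.40) / (Q + 13700) = 7.3
→ Q = 13700·(24.40 − 7.3)/(7.3 − 1.800) = 42590 L/s.

42600 L/s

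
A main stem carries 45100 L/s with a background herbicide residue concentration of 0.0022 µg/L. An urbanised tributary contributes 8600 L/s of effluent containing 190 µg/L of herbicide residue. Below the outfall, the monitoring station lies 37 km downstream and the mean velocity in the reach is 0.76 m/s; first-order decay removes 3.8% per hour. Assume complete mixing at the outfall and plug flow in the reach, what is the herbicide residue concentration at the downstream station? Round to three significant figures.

18.0 µg/L

Mass balance: C = (45100·0.002200 + 8600·190.0) / 53700 = 1634000/53700 = 30.43 µg/L.
Travel time t = 37·1000 / 0.76 = 48680 s = 13.52 h.
3.8%/h lost → k = −ln(1 − 0.038) = 0.03874 h⁻¹.
After decay, C = 30.43 × e^(−kt) = 30.43 × 0.5922 = 18.02 µg/L.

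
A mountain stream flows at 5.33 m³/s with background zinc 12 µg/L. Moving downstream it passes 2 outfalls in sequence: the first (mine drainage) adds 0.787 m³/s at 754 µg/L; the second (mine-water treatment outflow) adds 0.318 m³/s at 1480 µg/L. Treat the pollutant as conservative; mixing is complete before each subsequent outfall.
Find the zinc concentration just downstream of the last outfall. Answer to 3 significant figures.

Below outfall 1: Q → 6.117 m³/s, C = (5.330·12.00 + 0.7870·754.0)/6.117 = 107.5 µg/L.
Below outfall 2: Q → 6.435 m³/s, C = (6.117·107.5 + 0.3180·1480)/6.435 = 175.3 µg/L.

175 µg/L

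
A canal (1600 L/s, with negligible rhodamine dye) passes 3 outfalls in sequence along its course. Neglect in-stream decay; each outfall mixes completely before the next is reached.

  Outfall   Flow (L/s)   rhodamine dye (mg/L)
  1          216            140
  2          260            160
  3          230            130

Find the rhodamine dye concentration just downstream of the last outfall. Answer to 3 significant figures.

Below outfall 1: Q → 1816 L/s, C = (1600·0 + 216.0·140.0)/1816 = 16.65 mg/L.
Below outfall 2: Q → 2076 L/s, C = (1816·16.65 + 260.0·160.0)/2076 = 34.61 mg/L.
Below outfall 3: Q → 2306 L/s, C = (2076·34.61 + 230.0·130.0)/2306 = 44.12 mg/L.

44.1 mg/L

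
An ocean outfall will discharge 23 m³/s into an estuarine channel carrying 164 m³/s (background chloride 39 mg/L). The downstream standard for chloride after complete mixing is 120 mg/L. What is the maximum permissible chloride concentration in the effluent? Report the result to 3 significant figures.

At the limit, (Qr·Cr + Qe·Cₑ)/(Qr + Qe) = 120:
Cₑ = (187.0·120 − 164.0·39.00) / 23.00 = 697.6 mg/L.

698 mg/L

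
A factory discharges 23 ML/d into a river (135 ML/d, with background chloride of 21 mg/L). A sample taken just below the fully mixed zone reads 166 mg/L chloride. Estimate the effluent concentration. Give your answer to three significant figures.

1020 mg/L

Mass balance: 135.0·21.00 + 23.00·Cₑ = 158.0·166.0
→ Cₑ = (158.0·166.0 − 135.0·21.00) / 23.00 = 1017 mg/L.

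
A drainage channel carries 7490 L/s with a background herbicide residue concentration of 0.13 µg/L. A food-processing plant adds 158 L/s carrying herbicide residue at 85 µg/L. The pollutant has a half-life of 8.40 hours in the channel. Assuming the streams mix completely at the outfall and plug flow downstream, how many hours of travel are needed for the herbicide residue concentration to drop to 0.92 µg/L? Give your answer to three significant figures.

8.68 h

Conservation of mass: C = (7490·0.1300 + 158.0·85.00) / 7648 = 14400/7648 = 1.883 µg/L.
Half-life 8.40 h → k = ln 2 / 8.40 = 0.08252 h⁻¹ = 1.980 d⁻¹.
1.883·exp(−k·t) = 0.92 → t = ln(1.883/0.92)/k = 31260 s = 8.682 h.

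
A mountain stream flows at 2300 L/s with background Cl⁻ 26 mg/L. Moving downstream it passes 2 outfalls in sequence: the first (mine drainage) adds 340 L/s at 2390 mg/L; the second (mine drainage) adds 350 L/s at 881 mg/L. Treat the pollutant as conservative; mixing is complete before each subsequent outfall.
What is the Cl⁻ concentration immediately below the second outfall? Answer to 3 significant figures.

After outfall 1: Q = 2300 + 340.0 = 2640 L/s; C = (2300·26.00 + 340.0·2390)/2640 = 330.5 mg/L.
After outfall 2: Q = 2640 + 350.0 = 2990 L/s; C = (2640·330.5 + 350.0·881.0)/2990 = 394.9 mg/L.

395 mg/L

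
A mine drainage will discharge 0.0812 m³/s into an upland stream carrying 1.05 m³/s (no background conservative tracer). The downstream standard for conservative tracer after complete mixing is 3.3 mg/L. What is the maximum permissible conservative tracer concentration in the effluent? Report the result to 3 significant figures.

46.0 mg/L

At the limit, (Qr·Cr + Qe·Cₑ)/(Qr + Qe) = 3.3:
Cₑ = (1.131·3.3 − 1.050·0) / 0.08120 = 45.97 mg/L.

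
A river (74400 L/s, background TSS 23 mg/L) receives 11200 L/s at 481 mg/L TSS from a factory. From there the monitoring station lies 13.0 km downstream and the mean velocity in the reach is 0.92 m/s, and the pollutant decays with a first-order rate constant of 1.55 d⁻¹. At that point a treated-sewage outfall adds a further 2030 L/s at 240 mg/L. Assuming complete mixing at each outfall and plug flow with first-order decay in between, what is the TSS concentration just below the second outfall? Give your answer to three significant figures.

Conservation of mass: C = (74400·23.00 + 11200·481.0) / 85600 = 7098000/85600 = 82.93 mg/L; combined flow 85600 L/s.
Travel time t = 13.0·1000 / 0.92 = 14130 s = 3.925 h.
Decay over the reach: 82.93·exp(−kt) = 82.93·0.7761 = 64.36 mg/L.
At the second outfall, C = (85600·64.36 + 2030·240.0) / (85600 + 2030) = 68.43 mg/L.

68.4 mg/L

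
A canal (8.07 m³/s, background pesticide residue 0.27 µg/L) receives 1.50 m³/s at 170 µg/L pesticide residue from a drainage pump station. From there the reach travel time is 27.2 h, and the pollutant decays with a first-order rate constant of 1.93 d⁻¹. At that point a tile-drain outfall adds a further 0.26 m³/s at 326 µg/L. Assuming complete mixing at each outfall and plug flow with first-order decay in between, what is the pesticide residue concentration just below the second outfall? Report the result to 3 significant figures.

Flow-weighted average: C = (8.070·0.2700 + 1.500·170.0) / 9.570 = 257.2/9.570 = 26.87 µg/L; combined flow 9.570 m³/s.
After decay, C = 26.87 × e^(−kt) = 26.87 × 0.1122 = 3.016 µg/L.
At the second outfall, C = (9.570·3.016 + 0.2600·326.0) / (9.570 + 0.2600) = 11.56 µg/L.

11.6 µg/L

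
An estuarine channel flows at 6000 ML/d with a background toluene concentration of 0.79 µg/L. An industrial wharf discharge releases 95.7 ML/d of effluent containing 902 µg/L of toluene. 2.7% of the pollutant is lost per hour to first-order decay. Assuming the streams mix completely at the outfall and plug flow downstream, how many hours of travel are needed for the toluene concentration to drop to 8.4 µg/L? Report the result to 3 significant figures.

Flow-weighted average: C = (6000·0.7900 + 95.70·902.0) / 6096 = 91060/6096 = 14.94 µg/L.
2.7%/h lost → k = −ln(1 − 0.027) = 0.02737 h⁻¹.
14.94·exp(−k·t) = 8.4 → t = ln(14.94/8.4)/k = 75720 s = 21.03 h.

21.0 h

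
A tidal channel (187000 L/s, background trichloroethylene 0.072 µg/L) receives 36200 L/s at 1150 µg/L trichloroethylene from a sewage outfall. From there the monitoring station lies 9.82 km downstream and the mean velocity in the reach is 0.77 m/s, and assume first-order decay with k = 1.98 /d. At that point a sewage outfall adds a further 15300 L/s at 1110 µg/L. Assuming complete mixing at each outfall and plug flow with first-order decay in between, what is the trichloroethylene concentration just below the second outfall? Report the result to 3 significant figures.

Mass balance: C = (187000·0.07200 + 36200·1150) / 223200 = 41640000/223200 = 186.6 µg/L; combined flow 223200 L/s.
Travel time t = 9.82·1000 / 0.77 = 12750 s = 3.543 h.
Decay over the reach: 186.6·exp(−kt) = 186.6·0.7466 = 139.3 µg/L.
At the second outfall, C = (223200·139.3 + 15300·1110) / (223200 + 15300) = 201.6 µg/L.

202 µg/L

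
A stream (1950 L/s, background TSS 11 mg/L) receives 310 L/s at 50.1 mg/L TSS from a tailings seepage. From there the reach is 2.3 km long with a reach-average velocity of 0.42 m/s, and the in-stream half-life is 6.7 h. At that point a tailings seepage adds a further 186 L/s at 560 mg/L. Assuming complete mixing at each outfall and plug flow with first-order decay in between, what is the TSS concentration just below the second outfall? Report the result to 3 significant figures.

55.5 mg/L

Conservation of mass: C = (1950·11.00 + 310.0·50.10) / 2260 = 36980/2260 = 16.36 mg/L; combined flow 2260 L/s.
Travel time t = 2.3·1000 / 0.42 = 5476 s = 1.521 h.
Half-life 6.7 h → k = ln 2 / 6.7 = 0.1035 h⁻¹ = 2.483 d⁻¹.
After decay, C = 16.36 × e^(−kt) = 16.36 × 0.8544 = 13.98 mg/L.
Second outfall: C = (2260·13.98 + 186.0·560.0)/2446 = 55.50 mg/L.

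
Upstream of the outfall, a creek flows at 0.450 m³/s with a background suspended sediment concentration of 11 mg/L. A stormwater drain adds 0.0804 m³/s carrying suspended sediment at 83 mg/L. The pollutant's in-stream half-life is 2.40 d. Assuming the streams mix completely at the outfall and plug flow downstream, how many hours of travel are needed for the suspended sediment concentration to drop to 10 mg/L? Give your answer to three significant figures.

Mass balance: C = (0.4500·11.00 + 0.08040·83.00) / 0.5304 = 11.62/0.5304 = 21.91 mg/L.
Half-life 2.40 d → k = ln 2 / 2.40 = 0.2888 d⁻¹.
21.91·exp(−k·t) = 10 → t = ln(21.91/10)/k = 234700 s = 65.19 h.

65.2 h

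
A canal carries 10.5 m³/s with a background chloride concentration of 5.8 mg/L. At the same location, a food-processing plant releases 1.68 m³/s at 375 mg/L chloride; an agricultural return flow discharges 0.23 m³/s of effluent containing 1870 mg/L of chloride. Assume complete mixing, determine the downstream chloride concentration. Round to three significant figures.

90.3 mg/L

Mixed concentration C = ΣQC/ΣQ = (10.50·5.800 + 1.680·375.0 + 0.2300·1870) / 12.41 = 1121/12.41 = 90.33 mg/L.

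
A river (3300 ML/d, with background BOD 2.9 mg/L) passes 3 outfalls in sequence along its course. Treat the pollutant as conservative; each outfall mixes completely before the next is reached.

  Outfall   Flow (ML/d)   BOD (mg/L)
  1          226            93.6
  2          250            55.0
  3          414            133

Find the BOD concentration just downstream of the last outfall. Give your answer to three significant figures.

23.8 mg/L

Below outfall 1: Q → 3526 ML/d, C = (3300·2.900 + 226.0·93.60)/3526 = 8.713 mg/L.
Below outfall 2: Q → 3776 ML/d, C = (3526·8.713 + 250.0·55.00)/3776 = 11.78 mg/L.
Below outfall 3: Q → 4190 ML/d, C = (3776·11.78 + 414.0·133.0)/4190 = 23.76 mg/L.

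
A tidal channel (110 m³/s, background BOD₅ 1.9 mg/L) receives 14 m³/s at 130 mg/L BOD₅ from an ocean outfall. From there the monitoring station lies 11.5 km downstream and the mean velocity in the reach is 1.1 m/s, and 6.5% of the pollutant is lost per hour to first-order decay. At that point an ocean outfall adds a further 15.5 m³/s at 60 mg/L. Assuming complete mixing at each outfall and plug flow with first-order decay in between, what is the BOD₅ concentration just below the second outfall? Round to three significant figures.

Conservation of mass: C = (110.0·1.900 + 14.00·130.0) / 124.0 = 2029/124.0 = 16.36 mg/L; combined flow 124.0 m³/s.
Travel time t = 11.5·1000 / 1.1 = 10450 s = 2.904 h.
6.5%/h lost → k = −ln(1 − 0.065) = 0.06721 h⁻¹.
Applying C = C₀e^(−kt): 16.36 × 0.8227 = 13.46 mg/L.
Second outfall: C = (124.0·13.46 + 15.50·60.00)/139.5 = 18.63 mg/L.

18.6 mg/L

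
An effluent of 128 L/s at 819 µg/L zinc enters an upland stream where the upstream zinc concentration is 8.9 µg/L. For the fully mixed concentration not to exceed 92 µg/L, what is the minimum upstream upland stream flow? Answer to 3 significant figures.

Set C_mix = 92: (Q·8.900 + 128.0·819.0) / (Q + 128.0) = 92
→ Q = 128.0·(819.0 − 92)/(92 − 8.900) = 1120 L/s.

1120 L/s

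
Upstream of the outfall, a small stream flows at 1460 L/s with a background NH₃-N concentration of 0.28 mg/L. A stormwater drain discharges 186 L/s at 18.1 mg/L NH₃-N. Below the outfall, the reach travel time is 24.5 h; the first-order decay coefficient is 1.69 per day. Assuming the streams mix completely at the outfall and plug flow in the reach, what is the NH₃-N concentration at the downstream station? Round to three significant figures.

After mixing, C = (1460·0.2800 + 186.0·18.10) / 1646 = 3775/1646 = 2.294 mg/L.
First-order decay: C = 2.294·exp(−k·t) = 2.294·0.1781 = 0.4086 mg/L.

0.409 mg/L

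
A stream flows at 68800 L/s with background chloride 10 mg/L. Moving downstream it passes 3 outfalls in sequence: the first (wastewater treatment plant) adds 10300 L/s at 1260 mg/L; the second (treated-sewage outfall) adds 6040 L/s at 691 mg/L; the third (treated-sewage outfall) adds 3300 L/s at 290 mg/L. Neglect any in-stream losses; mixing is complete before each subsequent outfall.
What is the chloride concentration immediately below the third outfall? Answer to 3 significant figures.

Outfall 1: combined Q = 79100 L/s; C = (68800·10.00 + 10300·1260)/79100 = 172.8 mg/L.
Outfall 2: combined Q = 85140 L/s; C = (79100·172.8 + 6040·691.0)/85140 = 209.5 mg/L.
Outfall 3: combined Q = 88440 L/s; C = (85140·209.5 + 3300·290.0)/88440 = 212.5 mg/L.

213 mg/L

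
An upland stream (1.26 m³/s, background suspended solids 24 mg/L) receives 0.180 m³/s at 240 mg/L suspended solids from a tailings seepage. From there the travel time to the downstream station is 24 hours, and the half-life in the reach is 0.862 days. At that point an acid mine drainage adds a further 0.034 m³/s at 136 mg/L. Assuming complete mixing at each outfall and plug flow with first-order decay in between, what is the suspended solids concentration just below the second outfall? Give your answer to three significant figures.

25.4 mg/L

Mixed concentration C = ΣQC/ΣQ = (1.260·24.00 + 0.1800·240.0) / 1.440 = 73.44/1.440 = 51.00 mg/L; combined flow 1.440 m³/s.
Half-life 0.862 d → k = ln 2 / 0.862 = 0.8041 d⁻¹.
Applying C = C₀e^(−kt): 51.00 × 0.4475 = 22.82 mg/L.
At the second outfall, C = (1.440·22.82 + 0.03400·136.0) / (1.440 + 0.03400) = 25.43 mg/L.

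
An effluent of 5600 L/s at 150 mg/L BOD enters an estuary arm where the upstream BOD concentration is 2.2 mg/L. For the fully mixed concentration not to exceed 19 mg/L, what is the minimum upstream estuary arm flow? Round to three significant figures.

Set C_mix = 19: (Q·2.200 + 5600·150.0) / (Q + 5600) = 19
→ Q = 5600·(150.0 − 19)/(19 − 2.200) = 43670 L/s.

43700 L/s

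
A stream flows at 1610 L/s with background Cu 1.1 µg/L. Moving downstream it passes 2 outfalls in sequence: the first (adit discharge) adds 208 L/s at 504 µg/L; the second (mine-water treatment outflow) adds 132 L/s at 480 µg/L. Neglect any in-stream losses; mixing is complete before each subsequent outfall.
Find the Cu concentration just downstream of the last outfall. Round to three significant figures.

87.2 µg/L

Below outfall 1: Q → 1818 L/s, C = (1610·1.100 + 208.0·504.0)/1818 = 58.64 µg/L.
Below outfall 2: Q → 1950 L/s, C = (1818·58.64 + 132.0·480.0)/1950 = 87.16 µg/L.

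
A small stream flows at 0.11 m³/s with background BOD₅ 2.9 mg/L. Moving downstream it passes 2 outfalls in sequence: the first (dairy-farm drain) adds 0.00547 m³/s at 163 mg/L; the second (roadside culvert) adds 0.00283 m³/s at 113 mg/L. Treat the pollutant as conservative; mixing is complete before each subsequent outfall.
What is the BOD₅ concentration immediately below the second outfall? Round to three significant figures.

Outfall 1: combined Q = 0.1155 m³/s; C = (0.1100·2.900 + 0.005470·163.0)/0.1155 = 10.48 mg/L.
Outfall 2: combined Q = 0.1183 m³/s; C = (0.1155·10.48 + 0.002830·113.0)/0.1183 = 12.94 mg/L.

12.9 mg/L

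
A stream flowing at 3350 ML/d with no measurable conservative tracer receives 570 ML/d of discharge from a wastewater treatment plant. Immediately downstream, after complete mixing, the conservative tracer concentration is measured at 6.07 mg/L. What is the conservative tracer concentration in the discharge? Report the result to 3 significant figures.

Mass balance: 3350·0 + 570.0·Cₑ = 3920·6.070
→ Cₑ = (3920·6.070 − 3350·0) / 570.0 = 41.74 mg/L.

41.7 mg/L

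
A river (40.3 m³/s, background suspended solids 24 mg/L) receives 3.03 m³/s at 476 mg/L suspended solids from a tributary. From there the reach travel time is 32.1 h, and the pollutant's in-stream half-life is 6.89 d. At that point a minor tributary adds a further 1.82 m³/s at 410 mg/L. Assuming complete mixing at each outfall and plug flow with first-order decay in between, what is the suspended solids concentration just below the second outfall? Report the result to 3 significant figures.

63.2 mg/L

Conservation of mass: C = (40.30·24.00 + 3.030·476.0) / 43.33 = 2409/43.33 = 55.61 mg/L; combined flow 43.33 m³/s.
Half-life 6.89 d → k = ln 2 / 6.89 = 0.1006 d⁻¹.
First-order decay: C = 55.61·exp(−k·t) = 55.61·0.8741 = 48.61 mg/L.
At the second outfall, C = (43.33·48.61 + 1.820·410.0) / (43.33 + 1.820) = 63.17 mg/L.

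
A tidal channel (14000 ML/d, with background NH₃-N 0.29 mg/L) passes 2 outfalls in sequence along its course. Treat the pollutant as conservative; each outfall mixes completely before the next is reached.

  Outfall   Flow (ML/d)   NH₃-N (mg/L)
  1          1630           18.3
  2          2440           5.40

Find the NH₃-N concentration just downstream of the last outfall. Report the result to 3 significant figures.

After outfall 1: Q = 14000 + 1630 = 15630 ML/d; C = (14000·0.2900 + 1630·18.30)/15630 = 2.168 mg/L.
After outfall 2: Q = 15630 + 2440 = 18070 ML/d; C = (15630·2.168 + 2440·5.400)/18070 = 2.605 mg/L.

2.60 mg/L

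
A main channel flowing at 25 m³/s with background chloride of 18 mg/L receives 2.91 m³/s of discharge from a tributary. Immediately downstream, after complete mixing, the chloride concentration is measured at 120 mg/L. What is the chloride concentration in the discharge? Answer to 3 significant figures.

Mass balance: 25.00·18.00 + 2.910·Cₑ = 27.91·120.0
→ Cₑ = (27.91·120.0 − 25.00·18.00) / 2.910 = 996.3 mg/L.

996 mg/L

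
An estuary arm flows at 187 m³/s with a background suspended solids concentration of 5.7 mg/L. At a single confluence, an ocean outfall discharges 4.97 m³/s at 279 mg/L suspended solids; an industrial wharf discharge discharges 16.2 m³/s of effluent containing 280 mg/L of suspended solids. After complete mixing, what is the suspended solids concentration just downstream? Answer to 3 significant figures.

Mixed concentration C = ΣQC/ΣQ = (187.0·5.700 + 4.970·279.0 + 16.20·280.0) / 208.2 = 6989/208.2 = 33.57 mg/L.

33.6 mg/L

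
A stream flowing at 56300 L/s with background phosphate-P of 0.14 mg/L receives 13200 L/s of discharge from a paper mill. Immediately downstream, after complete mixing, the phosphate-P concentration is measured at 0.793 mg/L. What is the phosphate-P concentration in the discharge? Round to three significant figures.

Mass balance: 56300·0.1400 + 13200·Cₑ = 69500·0.7930
→ Cₑ = (69500·0.7930 − 56300·0.1400) / 13200 = 3.578 mg/L.

3.58 mg/L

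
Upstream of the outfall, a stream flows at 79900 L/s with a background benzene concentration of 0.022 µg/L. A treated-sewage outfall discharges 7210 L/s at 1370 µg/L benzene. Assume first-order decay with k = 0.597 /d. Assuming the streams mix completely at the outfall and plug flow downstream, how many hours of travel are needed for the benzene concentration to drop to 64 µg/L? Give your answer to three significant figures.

23.0 h

Mass balance: C = (79900·0.02200 + 7210·1370) / 87110 = 9879000/87110 = 113.4 µg/L.
113.4·exp(−k·t) = 64 → t = ln(113.4/64)/k = 82800 s = 23.00 h.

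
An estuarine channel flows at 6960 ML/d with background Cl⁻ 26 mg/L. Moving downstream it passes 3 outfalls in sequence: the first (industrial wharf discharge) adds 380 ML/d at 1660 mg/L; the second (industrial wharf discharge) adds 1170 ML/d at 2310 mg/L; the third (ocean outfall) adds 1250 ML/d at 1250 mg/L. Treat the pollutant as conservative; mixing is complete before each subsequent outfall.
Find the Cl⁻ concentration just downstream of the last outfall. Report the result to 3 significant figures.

520 mg/L

Outfall 1: combined Q = 7340 ML/d; C = (6960·26.00 + 380.0·1660)/7340 = 110.6 mg/L.
Outfall 2: combined Q = 8510 ML/d; C = (7340·110.6 + 1170·2310)/8510 = 413.0 mg/L.
Outfall 3: combined Q = 9760 ML/d; C = (8510·413.0 + 1250·1250)/9760 = 520.2 mg/L.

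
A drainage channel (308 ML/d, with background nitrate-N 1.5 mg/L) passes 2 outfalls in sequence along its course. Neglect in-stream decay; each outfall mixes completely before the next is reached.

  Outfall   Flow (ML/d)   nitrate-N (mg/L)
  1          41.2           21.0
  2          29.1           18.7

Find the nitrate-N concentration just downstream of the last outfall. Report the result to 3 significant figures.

4.95 mg/L

Below outfall 1: Q → 349.2 ML/d, C = (308.0·1.500 + 41.20·21.00)/349.2 = 3.801 mg/L.
Below outfall 2: Q → 378.3 ML/d, C = (349.2·3.801 + 29.10·18.70)/378.3 = 4.947 mg/L.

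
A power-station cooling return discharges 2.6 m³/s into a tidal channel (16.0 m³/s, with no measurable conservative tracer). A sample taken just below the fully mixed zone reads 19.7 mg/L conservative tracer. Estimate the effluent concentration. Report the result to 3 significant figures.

Mass balance: 16.00·0 + 2.600·Cₑ = 18.60·19.70
→ Cₑ = (18.60·19.70 − 16.00·0) / 2.600 = 140.9 mg/L.

141 mg/L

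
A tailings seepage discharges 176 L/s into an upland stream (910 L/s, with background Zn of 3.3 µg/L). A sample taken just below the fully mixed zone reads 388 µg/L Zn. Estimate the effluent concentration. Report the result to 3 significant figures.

Mass balance: 910.0·3.300 + 176.0·Cₑ = 1086·388.0
→ Cₑ = (1086·388.0 − 910.0·3.300) / 176.0 = 2377 µg/L.

2380 µg/L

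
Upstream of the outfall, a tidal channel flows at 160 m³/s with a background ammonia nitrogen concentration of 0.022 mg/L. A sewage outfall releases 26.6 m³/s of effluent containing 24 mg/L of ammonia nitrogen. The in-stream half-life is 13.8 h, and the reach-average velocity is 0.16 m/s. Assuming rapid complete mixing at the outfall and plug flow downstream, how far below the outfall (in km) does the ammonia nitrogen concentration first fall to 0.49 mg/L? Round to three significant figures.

Mass balance: C = (160.0·0.02200 + 26.60·24.00) / 186.6 = 641.9/186.6 = 3.440 mg/L.
Half-life 13.8 h → k = ln 2 / 13.8 = 0.05023 h⁻¹ = 1.205 d⁻¹.
Set 3.440·exp(−k·t) = 0.49 → t = ln(3.440/0.49)/k = 139700 s = 38.80 h.
Distance = v·t = 0.16·139700 = 22350 m = 22.35 km.

22.3 km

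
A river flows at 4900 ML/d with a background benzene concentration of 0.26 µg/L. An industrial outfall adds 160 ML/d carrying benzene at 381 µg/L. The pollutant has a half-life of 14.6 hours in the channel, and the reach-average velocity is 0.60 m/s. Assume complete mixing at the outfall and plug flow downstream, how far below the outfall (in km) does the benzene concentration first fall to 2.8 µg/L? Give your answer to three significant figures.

67.3 km

After mixing, C = (4900·0.2600 + 160.0·381.0) / 5060 = 62230/5060 = 12.30 µg/L.
Half-life 14.6 h → k = ln 2 / 14.6 = 0.04748 h⁻¹ = 1.139 d⁻¹.
Set 12.30·exp(−k·t) = 2.8 → t = ln(12.30/2.8)/k = 112200 s = 31.17 h.
Distance = v·t = 0.60·112200 = 67330 m = 67.33 km.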